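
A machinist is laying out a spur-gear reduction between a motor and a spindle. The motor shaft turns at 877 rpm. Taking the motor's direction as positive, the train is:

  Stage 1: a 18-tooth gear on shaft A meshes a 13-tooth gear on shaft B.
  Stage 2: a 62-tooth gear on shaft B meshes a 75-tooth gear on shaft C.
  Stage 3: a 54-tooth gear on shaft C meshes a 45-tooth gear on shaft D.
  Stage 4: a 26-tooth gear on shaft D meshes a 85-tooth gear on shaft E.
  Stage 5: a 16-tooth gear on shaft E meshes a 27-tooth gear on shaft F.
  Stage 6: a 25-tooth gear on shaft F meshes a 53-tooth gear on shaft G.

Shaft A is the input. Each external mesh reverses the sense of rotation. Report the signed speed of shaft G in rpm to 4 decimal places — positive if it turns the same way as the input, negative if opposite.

+102.9948 rpm (same as input, |ω| = 102.9948 rpm)

Stage 1 [18T→13T]: ω = 877.0000×18/13 = 1214.3077 rpm, dir flips to −; running = −1214.3077
Stage 2 [62T→75T]: ω = 1214.3077×62/75 = 1003.8277 rpm, dir flips to +; running = +1003.8277
Stage 3 [54T→45T]: ω = 1003.8277×54/45 = 1204.5932 rpm, dir flips to −; running = −1204.5932
Stage 4 [26T→85T]: ω = 1204.5932×26/85 = 368.4638 rpm, dir flips to +; running = +368.4638
Stage 5 [16T→27T]: ω = 368.4638×16/27 = 218.3489 rpm, dir flips to −; running = −218.3489
Stage 6 [25T→53T]: ω = 218.3489×25/53 = 102.9948 rpm, dir flips to +; running = +102.9948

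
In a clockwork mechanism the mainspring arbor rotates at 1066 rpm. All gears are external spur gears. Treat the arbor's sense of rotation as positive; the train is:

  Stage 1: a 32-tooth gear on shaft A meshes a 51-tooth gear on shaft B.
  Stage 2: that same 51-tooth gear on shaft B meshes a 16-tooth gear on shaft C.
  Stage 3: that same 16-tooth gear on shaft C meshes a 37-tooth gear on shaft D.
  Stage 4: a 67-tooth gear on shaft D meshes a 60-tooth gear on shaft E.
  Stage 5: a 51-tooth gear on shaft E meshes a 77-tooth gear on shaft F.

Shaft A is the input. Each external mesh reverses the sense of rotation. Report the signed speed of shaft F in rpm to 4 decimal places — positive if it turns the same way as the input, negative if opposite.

Stage 1 [32T→51T]: ω = 1066.0000×32/51 = 668.8627 rpm, dir flips to −; running = −668.8627
Stage 2 [51T→16T]: ω = 668.8627×51/16 = 2132.0000 rpm, dir flips to +; running = +2132.0000
Stage 3 [16T→37T]: ω = 2132.0000×16/37 = 921.9459 rpm, dir flips to −; running = −921.9459
Stage 4 [67T→60T]: ω = 921.9459×67/60 = 1029.5063 rpm, dir flips to +; running = +1029.5063
Stage 5 [51T→77T]: ω = 1029.5063×51/77 = 681.8808 rpm, dir flips to −; running = −681.8808

-681.8808 rpm (opposite to input, |ω| = 681.8808 rpm)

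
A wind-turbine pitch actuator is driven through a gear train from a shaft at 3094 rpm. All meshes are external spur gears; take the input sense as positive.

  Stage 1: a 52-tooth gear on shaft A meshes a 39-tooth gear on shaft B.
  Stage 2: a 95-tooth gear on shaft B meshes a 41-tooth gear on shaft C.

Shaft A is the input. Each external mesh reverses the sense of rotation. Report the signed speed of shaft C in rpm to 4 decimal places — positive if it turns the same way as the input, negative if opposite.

+9558.6992 rpm (same as input, |ω| = 9558.6992 rpm)

Stage 1 [52T→39T]: ω = 3094.0000×52/39 = 4125.3333 rpm, dir flips to −; running = −4125.3333
Stage 2 [95T→41T]: ω = 4125.3333×95/41 = 9558.6992 rpm, dir flips to +; running = +9558.6992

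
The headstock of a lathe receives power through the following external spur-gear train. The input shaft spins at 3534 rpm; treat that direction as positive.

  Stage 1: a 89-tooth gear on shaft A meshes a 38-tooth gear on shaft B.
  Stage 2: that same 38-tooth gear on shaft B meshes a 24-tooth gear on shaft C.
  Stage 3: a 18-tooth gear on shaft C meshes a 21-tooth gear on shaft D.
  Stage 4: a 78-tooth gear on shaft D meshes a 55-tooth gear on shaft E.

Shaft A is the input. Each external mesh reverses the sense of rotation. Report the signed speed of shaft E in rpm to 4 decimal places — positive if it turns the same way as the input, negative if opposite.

Stage 1 [89T→38T]: ω = 3534.0000×89/38 = 8277.0000 rpm, dir flips to −; running = −8277.0000
Stage 2 [38T→24T]: ω = 8277.0000×38/24 = 13105.2500 rpm, dir flips to +; running = +13105.2500
Stage 3 [18T→21T]: ω = 13105.2500×18/21 = 11233.0714 rpm, dir flips to −; running = −11233.0714
Stage 4 [78T→55T]: ω = 11233.0714×78/55 = 15930.5377 rpm, dir flips to +; running = +15930.5377

+15930.5377 rpm (same as input, |ω| = 15930.5377 rpm)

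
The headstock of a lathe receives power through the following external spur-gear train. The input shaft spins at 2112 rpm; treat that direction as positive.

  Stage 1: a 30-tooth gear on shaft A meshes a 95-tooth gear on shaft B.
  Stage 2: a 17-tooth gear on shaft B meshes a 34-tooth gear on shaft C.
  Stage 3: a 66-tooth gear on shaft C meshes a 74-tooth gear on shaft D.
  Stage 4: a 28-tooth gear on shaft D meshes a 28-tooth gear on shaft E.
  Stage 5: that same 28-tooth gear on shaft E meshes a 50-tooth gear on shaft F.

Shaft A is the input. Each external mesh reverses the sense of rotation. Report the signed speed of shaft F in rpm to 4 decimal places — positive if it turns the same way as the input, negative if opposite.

Stage 1 [30T→95T]: ω = 2112.0000×30/95 = 666.9474 rpm, dir flips to −; running = −666.9474
Stage 2 [17T→34T]: ω = 666.9474×17/34 = 333.4737 rpm, dir flips to +; running = +333.4737
Stage 3 [66T→74T]: ω = 333.4737×66/74 = 297.4225 rpm, dir flips to −; running = −297.4225
Stage 4 [28T→28T]: ω = 297.4225×28/28 = 297.4225 rpm, dir flips to +; running = +297.4225
Stage 5 [28T→50T]: ω = 297.4225×28/50 = 166.5566 rpm, dir flips to −; running = −166.5566

-166.5566 rpm (opposite to input, |ω| = 166.5566 rpm)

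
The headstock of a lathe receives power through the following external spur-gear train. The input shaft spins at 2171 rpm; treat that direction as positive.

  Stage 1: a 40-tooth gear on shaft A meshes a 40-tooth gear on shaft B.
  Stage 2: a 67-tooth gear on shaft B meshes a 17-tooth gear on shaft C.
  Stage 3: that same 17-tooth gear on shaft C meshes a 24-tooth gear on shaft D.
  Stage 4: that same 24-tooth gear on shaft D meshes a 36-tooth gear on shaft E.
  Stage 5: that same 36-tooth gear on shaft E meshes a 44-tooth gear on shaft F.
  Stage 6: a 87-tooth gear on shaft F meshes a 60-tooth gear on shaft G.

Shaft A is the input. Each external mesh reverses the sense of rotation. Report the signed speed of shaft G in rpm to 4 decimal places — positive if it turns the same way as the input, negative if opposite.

Stage 1 [40T→40T]: ω = 2171.0000×40/40 = 2171.0000 rpm, dir flips to −; running = −2171.0000
Stage 2 [67T→17T]: ω = 2171.0000×67/17 = 8556.2941 rpm, dir flips to +; running = +8556.2941
Stage 3 [17T→24T]: ω = 8556.2941×17/24 = 6060.7083 rpm, dir flips to −; running = −6060.7083
Stage 4 [24T→36T]: ω = 6060.7083×24/36 = 4040.4722 rpm, dir flips to +; running = +4040.4722
Stage 5 [36T→44T]: ω = 4040.4722×36/44 = 3305.8409 rpm, dir flips to −; running = −3305.8409
Stage 6 [87T→60T]: ω = 3305.8409×87/60 = 4793.4693 rpm, dir flips to +; running = +4793.4693

+4793.4693 rpm (same as input, |ω| = 4793.4693 rpm)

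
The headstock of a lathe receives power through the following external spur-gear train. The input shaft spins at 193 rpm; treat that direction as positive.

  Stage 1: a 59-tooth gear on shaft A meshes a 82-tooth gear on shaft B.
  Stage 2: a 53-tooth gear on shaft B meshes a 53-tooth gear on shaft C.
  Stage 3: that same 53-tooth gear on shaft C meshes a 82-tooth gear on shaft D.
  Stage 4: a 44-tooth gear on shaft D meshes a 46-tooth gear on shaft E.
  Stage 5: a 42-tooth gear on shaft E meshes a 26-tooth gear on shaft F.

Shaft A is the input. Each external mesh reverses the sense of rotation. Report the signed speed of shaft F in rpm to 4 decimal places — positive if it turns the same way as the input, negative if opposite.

-138.6846 rpm (opposite to input, |ω| = 138.6846 rpm)

Stage 1 [59T→82T]: ω = 193.0000×59/82 = 138.8659 rpm, dir flips to −; running = −138.8659
Stage 2 [53T→53T]: ω = 138.8659×53/53 = 138.8659 rpm, dir flips to +; running = +138.8659
Stage 3 [53T→82T]: ω = 138.8659×53/82 = 89.7548 rpm, dir flips to −; running = −89.7548
Stage 4 [44T→46T]: ω = 89.7548×44/46 = 85.8524 rpm, dir flips to +; running = +85.8524
Stage 5 [42T→26T]: ω = 85.8524×42/26 = 138.6846 rpm, dir flips to −; running = −138.6846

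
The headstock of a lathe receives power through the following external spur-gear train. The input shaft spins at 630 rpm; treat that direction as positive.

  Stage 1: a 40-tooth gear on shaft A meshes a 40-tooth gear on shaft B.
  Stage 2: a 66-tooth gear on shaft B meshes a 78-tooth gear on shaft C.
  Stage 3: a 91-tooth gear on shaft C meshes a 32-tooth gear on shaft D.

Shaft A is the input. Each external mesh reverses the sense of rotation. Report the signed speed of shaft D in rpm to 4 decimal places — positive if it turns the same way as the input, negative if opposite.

-1515.9375 rpm (opposite to input, |ω| = 1515.9375 rpm)

Stage 1 [40T→40T]: ω = 630.0000×40/40 = 630.0000 rpm, dir flips to −; running = −630.0000
Stage 2 [66T→78T]: ω = 630.0000×66/78 = 533.0769 rpm, dir flips to +; running = +533.0769
Stage 3 [91T→32T]: ω = 533.0769×91/32 = 1515.9375 rpm, dir flips to −; running = −1515.9375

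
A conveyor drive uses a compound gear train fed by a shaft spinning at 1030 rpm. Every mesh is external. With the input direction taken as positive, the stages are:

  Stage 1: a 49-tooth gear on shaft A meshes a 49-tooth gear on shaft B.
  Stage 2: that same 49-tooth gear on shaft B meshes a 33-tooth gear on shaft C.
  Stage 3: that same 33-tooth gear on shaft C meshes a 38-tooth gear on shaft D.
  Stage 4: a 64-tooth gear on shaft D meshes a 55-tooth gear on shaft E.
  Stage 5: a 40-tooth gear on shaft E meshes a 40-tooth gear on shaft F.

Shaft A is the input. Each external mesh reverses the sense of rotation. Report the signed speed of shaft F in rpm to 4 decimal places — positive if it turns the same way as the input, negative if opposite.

Stage 1 [49T→49T]: ω = 1030.0000×49/49 = 1030.0000 rpm, dir flips to −; running = −1030.0000
Stage 2 [49T→33T]: ω = 1030.0000×49/33 = 1529.3939 rpm, dir flips to +; running = +1529.3939
Stage 3 [33T→38T]: ω = 1529.3939×33/38 = 1328.1579 rpm, dir flips to −; running = −1328.1579
Stage 4 [64T→55T]: ω = 1328.1579×64/55 = 1545.4928 rpm, dir flips to +; running = +1545.4928
Stage 5 [40T→40T]: ω = 1545.4928×40/40 = 1545.4928 rpm, dir flips to −; running = −1545.4928

-1545.4928 rpm (opposite to input, |ω| = 1545.4928 rpm)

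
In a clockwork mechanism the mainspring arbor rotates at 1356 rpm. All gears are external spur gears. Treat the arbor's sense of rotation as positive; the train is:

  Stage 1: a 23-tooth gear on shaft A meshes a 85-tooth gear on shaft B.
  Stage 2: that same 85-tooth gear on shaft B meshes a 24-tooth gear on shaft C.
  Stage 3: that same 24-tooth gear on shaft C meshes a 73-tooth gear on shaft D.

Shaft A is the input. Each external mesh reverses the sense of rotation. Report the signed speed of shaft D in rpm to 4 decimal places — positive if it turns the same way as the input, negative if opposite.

-427.2329 rpm (opposite to input, |ω| = 427.2329 rpm)

Stage 1 [23T→85T]: ω = 1356.0000×23/85 = 366.9176 rpm, dir flips to −; running = −366.9176
Stage 2 [85T→24T]: ω = 366.9176×85/24 = 1299.5000 rpm, dir flips to +; running = +1299.5000
Stage 3 [24T→73T]: ω = 1299.5000×24/73 = 427.2329 rpm, dir flips to −; running = −427.2329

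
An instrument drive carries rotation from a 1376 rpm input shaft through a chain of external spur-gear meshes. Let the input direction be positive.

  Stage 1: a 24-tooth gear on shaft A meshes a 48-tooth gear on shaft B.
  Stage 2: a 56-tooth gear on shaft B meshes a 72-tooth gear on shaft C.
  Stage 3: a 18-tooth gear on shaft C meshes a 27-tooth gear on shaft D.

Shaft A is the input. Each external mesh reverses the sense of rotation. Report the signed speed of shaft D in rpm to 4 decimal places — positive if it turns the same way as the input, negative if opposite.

Stage 1 [24T→48T]: ω = 1376.0000×24/48 = 688.0000 rpm, dir flips to −; running = −688.0000
Stage 2 [56T→72T]: ω = 688.0000×56/72 = 535.1111 rpm, dir flips to +; running = +535.1111
Stage 3 [18T→27T]: ω = 535.1111×18/27 = 356.7407 rpm, dir flips to −; running = −356.7407

-356.7407 rpm (opposite to input, |ω| = 356.7407 rpm)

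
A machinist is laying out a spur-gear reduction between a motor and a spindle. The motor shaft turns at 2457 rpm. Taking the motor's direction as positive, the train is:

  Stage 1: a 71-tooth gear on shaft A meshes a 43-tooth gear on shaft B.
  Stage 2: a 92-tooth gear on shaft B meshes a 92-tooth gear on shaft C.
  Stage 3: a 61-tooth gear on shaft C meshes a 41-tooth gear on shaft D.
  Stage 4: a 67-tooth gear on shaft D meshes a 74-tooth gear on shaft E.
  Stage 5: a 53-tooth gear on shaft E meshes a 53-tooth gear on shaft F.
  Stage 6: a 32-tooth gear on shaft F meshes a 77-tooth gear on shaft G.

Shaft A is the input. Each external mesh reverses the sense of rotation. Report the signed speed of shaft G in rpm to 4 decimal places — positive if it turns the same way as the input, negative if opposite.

+2271.1372 rpm (same as input, |ω| = 2271.1372 rpm)

Stage 1 [71T→43T]: ω = 2457.0000×71/43 = 4056.9070 rpm, dir flips to −; running = −4056.9070
Stage 2 [92T→92T]: ω = 4056.9070×92/92 = 4056.9070 rpm, dir flips to +; running = +4056.9070
Stage 3 [61T→41T]: ω = 4056.9070×61/41 = 6035.8860 rpm, dir flips to −; running = −6035.8860
Stage 4 [67T→74T]: ω = 6035.8860×67/74 = 5464.9238 rpm, dir flips to +; running = +5464.9238
Stage 5 [53T→53T]: ω = 5464.9238×53/53 = 5464.9238 rpm, dir flips to −; running = −5464.9238
Stage 6 [32T→77T]: ω = 5464.9238×32/77 = 2271.1372 rpm, dir flips to +; running = +2271.1372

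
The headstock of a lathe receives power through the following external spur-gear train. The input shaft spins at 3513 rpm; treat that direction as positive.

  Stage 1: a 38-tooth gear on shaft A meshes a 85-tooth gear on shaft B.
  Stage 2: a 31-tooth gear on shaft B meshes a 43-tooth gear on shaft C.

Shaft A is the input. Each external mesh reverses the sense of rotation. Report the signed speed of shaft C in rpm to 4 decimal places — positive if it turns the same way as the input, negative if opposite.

Stage 1 [38T→85T]: ω = 3513.0000×38/85 = 1570.5176 rpm, dir flips to −; running = −1570.5176
Stage 2 [31T→43T]: ω = 1570.5176×31/43 = 1132.2337 rpm, dir flips to +; running = +1132.2337

+1132.2337 rpm (same as input, |ω| = 1132.2337 rpm)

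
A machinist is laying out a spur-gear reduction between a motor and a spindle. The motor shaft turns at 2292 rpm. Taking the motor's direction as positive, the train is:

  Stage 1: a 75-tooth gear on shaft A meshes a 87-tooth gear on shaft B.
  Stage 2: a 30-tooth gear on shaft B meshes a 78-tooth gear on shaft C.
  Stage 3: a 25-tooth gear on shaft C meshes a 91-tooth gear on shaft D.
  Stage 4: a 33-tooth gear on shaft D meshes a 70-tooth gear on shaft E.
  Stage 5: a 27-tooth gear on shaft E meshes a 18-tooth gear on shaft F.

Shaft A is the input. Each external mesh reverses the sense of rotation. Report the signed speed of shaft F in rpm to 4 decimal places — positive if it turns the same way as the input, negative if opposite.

-147.6349 rpm (opposite to input, |ω| = 147.6349 rpm)

Stage 1 [75T→87T]: ω = 2292.0000×75/87 = 1975.8621 rpm, dir flips to −; running = −1975.8621
Stage 2 [30T→78T]: ω = 1975.8621×30/78 = 759.9469 rpm, dir flips to +; running = +759.9469
Stage 3 [25T→91T]: ω = 759.9469×25/91 = 208.7766 rpm, dir flips to −; running = −208.7766
Stage 4 [33T→70T]: ω = 208.7766×33/70 = 98.4233 rpm, dir flips to +; running = +98.4233
Stage 5 [27T→18T]: ω = 98.4233×27/18 = 147.6349 rpm, dir flips to −; running = −147.6349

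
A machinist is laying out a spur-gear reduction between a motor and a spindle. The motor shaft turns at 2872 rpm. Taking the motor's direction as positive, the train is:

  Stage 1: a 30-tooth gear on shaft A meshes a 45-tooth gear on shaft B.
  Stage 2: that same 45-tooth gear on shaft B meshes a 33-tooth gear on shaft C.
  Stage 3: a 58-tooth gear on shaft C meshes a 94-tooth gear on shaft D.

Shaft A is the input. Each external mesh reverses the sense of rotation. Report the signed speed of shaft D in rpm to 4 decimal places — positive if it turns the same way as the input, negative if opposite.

Stage 1 [30T→45T]: ω = 2872.0000×30/45 = 1914.6667 rpm, dir flips to −; running = −1914.6667
Stage 2 [45T→33T]: ω = 1914.6667×45/33 = 2610.9091 rpm, dir flips to +; running = +2610.9091
Stage 3 [58T→94T]: ω = 2610.9091×58/94 = 1610.9865 rpm, dir flips to −; running = −1610.9865

-1610.9865 rpm (opposite to input, |ω| = 1610.9865 rpm)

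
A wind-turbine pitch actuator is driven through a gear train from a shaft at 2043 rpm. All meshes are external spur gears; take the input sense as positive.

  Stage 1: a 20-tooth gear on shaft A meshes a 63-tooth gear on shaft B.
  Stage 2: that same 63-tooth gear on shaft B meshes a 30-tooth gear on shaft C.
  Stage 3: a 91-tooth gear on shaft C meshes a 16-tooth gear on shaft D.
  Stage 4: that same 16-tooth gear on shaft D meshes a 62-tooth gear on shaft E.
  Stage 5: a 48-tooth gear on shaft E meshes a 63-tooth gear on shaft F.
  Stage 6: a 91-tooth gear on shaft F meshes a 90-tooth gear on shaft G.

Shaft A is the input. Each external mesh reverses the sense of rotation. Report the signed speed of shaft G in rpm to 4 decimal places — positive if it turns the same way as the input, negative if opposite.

Stage 1 [20T→63T]: ω = 2043.0000×20/63 = 648.5714 rpm, dir flips to −; running = −648.5714
Stage 2 [63T→30T]: ω = 648.5714×63/30 = 1362.0000 rpm, dir flips to +; running = +1362.0000
Stage 3 [91T→16T]: ω = 1362.0000×91/16 = 7746.3750 rpm, dir flips to −; running = −7746.3750
Stage 4 [16T→62T]: ω = 7746.3750×16/62 = 1999.0645 rpm, dir flips to +; running = +1999.0645
Stage 5 [48T→63T]: ω = 1999.0645×48/63 = 1523.0968 rpm, dir flips to −; running = −1523.0968
Stage 6 [91T→90T]: ω = 1523.0968×91/90 = 1540.0201 rpm, dir flips to +; running = +1540.0201

+1540.0201 rpm (same as input, |ω| = 1540.0201 rpm)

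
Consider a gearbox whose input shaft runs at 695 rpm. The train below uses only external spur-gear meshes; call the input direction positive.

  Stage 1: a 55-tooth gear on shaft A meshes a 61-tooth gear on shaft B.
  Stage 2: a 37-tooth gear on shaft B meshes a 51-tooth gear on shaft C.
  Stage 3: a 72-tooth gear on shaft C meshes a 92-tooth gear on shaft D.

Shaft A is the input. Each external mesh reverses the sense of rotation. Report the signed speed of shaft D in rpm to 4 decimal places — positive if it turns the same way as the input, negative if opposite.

-355.7901 rpm (opposite to input, |ω| = 355.7901 rpm)

Stage 1 [55T→61T]: ω = 695.0000×55/61 = 626.6393 rpm, dir flips to −; running = −626.6393
Stage 2 [37T→51T]: ω = 626.6393×37/51 = 454.6207 rpm, dir flips to +; running = +454.6207
Stage 3 [72T→92T]: ω = 454.6207×72/92 = 355.7901 rpm, dir flips to −; running = −355.7901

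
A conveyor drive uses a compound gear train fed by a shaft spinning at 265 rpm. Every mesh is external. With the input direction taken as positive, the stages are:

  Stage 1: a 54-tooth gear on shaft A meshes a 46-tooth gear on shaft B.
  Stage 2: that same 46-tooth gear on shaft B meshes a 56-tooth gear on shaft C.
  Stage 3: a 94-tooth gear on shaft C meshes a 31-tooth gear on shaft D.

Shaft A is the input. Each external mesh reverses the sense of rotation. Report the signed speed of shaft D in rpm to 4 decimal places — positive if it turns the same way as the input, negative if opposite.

-774.8502 rpm (opposite to input, |ω| = 774.8502 rpm)

Stage 1 [54T→46T]: ω = 265.0000×54/46 = 311.0870 rpm, dir flips to −; running = −311.0870
Stage 2 [46T→56T]: ω = 311.0870×46/56 = 255.5357 rpm, dir flips to +; running = +255.5357
Stage 3 [94T→31T]: ω = 255.5357×94/31 = 774.8502 rpm, dir flips to −; running = −774.8502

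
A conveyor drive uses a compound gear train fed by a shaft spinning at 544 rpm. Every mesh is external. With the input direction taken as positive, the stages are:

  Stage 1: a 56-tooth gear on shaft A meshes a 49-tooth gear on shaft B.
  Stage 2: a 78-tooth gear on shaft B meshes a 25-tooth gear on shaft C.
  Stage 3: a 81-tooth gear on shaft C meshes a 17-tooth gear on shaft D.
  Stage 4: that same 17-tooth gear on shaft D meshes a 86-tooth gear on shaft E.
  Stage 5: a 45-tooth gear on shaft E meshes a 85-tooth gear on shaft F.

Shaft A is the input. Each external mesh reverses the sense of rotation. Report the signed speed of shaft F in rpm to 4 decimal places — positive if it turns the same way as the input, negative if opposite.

-967.2207 rpm (opposite to input, |ω| = 967.2207 rpm)

Stage 1 [56T→49T]: ω = 544.0000×56/49 = 621.7143 rpm, dir flips to −; running = −621.7143
Stage 2 [78T→25T]: ω = 621.7143×78/25 = 1939.7486 rpm, dir flips to +; running = +1939.7486
Stage 3 [81T→17T]: ω = 1939.7486×81/17 = 9242.3314 rpm, dir flips to −; running = −9242.3314
Stage 4 [17T→86T]: ω = 9242.3314×17/86 = 1826.9725 rpm, dir flips to +; running = +1826.9725
Stage 5 [45T→85T]: ω = 1826.9725×45/85 = 967.2207 rpm, dir flips to −; running = −967.2207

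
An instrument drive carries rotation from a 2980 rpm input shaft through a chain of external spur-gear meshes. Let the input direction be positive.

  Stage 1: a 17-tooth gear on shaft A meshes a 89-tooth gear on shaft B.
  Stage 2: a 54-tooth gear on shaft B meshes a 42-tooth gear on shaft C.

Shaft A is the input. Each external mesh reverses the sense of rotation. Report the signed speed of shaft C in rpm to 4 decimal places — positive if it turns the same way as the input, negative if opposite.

Stage 1 [17T→89T]: ω = 2980.0000×17/89 = 569.2135 rpm, dir flips to −; running = −569.2135
Stage 2 [54T→42T]: ω = 569.2135×54/42 = 731.8459 rpm, dir flips to +; running = +731.8459

+731.8459 rpm (same as input, |ω| = 731.8459 rpm)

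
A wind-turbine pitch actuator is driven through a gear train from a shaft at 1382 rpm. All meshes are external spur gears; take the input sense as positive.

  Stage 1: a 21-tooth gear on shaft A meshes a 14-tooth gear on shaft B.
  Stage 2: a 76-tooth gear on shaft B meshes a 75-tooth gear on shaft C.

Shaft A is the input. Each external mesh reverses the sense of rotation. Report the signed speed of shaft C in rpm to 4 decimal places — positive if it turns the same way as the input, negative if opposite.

+2100.6400 rpm (same as input, |ω| = 2100.6400 rpm)

Stage 1 [21T→14T]: ω = 1382.0000×21/14 = 2073.0000 rpm, dir flips to −; running = −2073.0000
Stage 2 [76T→75T]: ω = 2073.0000×76/75 = 2100.6400 rpm, dir flips to +; running = +2100.6400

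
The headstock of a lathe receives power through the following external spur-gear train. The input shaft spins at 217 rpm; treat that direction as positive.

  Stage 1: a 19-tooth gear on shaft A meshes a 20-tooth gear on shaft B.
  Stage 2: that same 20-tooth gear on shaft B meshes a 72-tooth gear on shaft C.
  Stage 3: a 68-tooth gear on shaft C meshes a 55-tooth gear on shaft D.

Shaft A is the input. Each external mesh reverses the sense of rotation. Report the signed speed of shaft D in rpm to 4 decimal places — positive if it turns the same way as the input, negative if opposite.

Stage 1 [19T→20T]: ω = 217.0000×19/20 = 206.1500 rpm, dir flips to −; running = −206.1500
Stage 2 [20T→72T]: ω = 206.1500×20/72 = 57.2639 rpm, dir flips to +; running = +57.2639
Stage 3 [68T→55T]: ω = 57.2639×68/55 = 70.7990 rpm, dir flips to −; running = −70.7990

-70.7990 rpm (opposite to input, |ω| = 70.7990 rpm)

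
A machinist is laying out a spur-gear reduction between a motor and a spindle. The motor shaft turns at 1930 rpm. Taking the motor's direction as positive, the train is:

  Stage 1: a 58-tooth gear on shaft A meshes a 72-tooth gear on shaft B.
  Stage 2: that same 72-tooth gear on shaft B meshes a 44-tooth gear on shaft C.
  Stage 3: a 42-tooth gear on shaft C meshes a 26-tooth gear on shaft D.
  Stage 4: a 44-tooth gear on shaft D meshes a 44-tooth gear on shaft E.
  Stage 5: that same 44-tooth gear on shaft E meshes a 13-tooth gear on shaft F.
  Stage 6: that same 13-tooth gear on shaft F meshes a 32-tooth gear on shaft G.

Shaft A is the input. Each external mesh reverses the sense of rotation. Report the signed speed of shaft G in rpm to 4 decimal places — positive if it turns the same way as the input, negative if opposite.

Stage 1 [58T→72T]: ω = 1930.0000×58/72 = 1554.7222 rpm, dir flips to −; running = −1554.7222
Stage 2 [72T→44T]: ω = 1554.7222×72/44 = 2544.0909 rpm, dir flips to +; running = +2544.0909
Stage 3 [42T→26T]: ω = 2544.0909×42/26 = 4109.6853 rpm, dir flips to −; running = −4109.6853
Stage 4 [44T→44T]: ω = 4109.6853×44/44 = 4109.6853 rpm, dir flips to +; running = +4109.6853
Stage 5 [44T→13T]: ω = 4109.6853×44/13 = 13909.7041 rpm, dir flips to −; running = −13909.7041
Stage 6 [13T→32T]: ω = 13909.7041×13/32 = 5650.8173 rpm, dir flips to +; running = +5650.8173

+5650.8173 rpm (same as input, |ω| = 5650.8173 rpm)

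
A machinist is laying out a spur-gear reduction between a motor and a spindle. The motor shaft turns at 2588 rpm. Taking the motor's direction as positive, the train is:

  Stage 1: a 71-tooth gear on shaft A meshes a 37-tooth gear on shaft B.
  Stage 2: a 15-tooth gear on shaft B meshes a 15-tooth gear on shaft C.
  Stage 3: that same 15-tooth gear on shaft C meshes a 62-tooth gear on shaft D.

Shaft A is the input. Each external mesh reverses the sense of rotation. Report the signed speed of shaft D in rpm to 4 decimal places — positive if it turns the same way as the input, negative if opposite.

-1201.4908 rpm (opposite to input, |ω| = 1201.4908 rpm)

Stage 1 [71T→37T]: ω = 2588.0000×71/37 = 4966.1622 rpm, dir flips to −; running = −4966.1622
Stage 2 [15T→15T]: ω = 4966.1622×15/15 = 4966.1622 rpm, dir flips to +; running = +4966.1622
Stage 3 [15T→62T]: ω = 4966.1622×15/62 = 1201.4908 rpm, dir flips to −; running = −1201.4908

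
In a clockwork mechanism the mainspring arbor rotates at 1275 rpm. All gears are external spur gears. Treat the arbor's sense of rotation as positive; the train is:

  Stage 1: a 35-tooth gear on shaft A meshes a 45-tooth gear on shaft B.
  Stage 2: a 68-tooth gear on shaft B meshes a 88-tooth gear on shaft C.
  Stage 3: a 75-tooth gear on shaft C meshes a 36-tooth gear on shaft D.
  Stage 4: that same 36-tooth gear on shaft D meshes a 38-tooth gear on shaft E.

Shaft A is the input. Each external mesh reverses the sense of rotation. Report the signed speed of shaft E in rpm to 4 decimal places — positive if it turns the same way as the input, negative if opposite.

Stage 1 [35T→45T]: ω = 1275.0000×35/45 = 991.6667 rpm, dir flips to −; running = −991.6667
Stage 2 [68T→88T]: ω = 991.6667×68/88 = 766.2879 rpm, dir flips to +; running = +766.2879
Stage 3 [75T→36T]: ω = 766.2879×75/36 = 1596.4331 rpm, dir flips to −; running = −1596.4331
Stage 4 [36T→38T]: ω = 1596.4331×36/38 = 1512.4103 rpm, dir flips to +; running = +1512.4103

+1512.4103 rpm (same as input, |ω| = 1512.4103 rpm)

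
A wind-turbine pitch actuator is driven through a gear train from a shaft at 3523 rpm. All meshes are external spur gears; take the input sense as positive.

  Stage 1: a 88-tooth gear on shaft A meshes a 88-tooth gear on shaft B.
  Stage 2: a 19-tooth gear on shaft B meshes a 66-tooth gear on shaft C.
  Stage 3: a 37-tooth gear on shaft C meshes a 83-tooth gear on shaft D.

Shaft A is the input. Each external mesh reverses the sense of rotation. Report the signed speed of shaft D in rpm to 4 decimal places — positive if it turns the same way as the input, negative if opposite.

Stage 1 [88T→88T]: ω = 3523.0000×88/88 = 3523.0000 rpm, dir flips to −; running = −3523.0000
Stage 2 [19T→66T]: ω = 3523.0000×19/66 = 1014.1970 rpm, dir flips to +; running = +1014.1970
Stage 3 [37T→83T]: ω = 1014.1970×37/83 = 452.1119 rpm, dir flips to −; running = −452.1119

-452.1119 rpm (opposite to input, |ω| = 452.1119 rpm)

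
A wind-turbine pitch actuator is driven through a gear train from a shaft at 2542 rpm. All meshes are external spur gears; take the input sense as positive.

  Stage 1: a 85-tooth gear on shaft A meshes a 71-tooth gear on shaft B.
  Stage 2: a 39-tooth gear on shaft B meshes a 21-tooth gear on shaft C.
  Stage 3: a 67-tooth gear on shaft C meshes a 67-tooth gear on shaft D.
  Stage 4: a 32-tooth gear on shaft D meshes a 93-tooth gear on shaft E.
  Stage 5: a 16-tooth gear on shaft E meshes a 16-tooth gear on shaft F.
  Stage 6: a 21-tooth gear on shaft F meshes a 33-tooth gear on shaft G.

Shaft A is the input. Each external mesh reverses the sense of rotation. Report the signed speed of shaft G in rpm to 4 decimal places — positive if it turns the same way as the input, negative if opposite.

Stage 1 [85T→71T]: ω = 2542.0000×85/71 = 3043.2394 rpm, dir flips to −; running = −3043.2394
Stage 2 [39T→21T]: ω = 3043.2394×39/21 = 5651.7304 rpm, dir flips to +; running = +5651.7304
Stage 3 [67T→67T]: ω = 5651.7304×67/67 = 5651.7304 rpm, dir flips to −; running = −5651.7304
Stage 4 [32T→93T]: ω = 5651.7304×32/93 = 1944.6814 rpm, dir flips to +; running = +1944.6814
Stage 5 [16T→16T]: ω = 1944.6814×16/16 = 1944.6814 rpm, dir flips to −; running = −1944.6814
Stage 6 [21T→33T]: ω = 1944.6814×21/33 = 1237.5245 rpm, dir flips to +; running = +1237.5245

+1237.5245 rpm (same as input, |ω| = 1237.5245 rpm)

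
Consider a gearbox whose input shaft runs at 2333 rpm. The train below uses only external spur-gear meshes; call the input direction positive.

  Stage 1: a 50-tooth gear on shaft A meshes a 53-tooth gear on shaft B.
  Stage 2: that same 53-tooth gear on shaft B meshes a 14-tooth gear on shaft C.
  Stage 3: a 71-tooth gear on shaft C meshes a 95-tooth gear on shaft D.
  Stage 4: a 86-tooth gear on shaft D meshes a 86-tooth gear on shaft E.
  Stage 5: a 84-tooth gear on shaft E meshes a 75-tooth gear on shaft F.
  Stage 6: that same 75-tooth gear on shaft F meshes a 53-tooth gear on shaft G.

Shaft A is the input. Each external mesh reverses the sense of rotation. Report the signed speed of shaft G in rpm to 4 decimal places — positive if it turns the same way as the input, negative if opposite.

Stage 1 [50T→53T]: ω = 2333.0000×50/53 = 2200.9434 rpm, dir flips to −; running = −2200.9434
Stage 2 [53T→14T]: ω = 2200.9434×53/14 = 8332.1429 rpm, dir flips to +; running = +8332.1429
Stage 3 [71T→95T]: ω = 8332.1429×71/95 = 6227.1805 rpm, dir flips to −; running = −6227.1805
Stage 4 [86T→86T]: ω = 6227.1805×86/86 = 6227.1805 rpm, dir flips to +; running = +6227.1805
Stage 5 [84T→75T]: ω = 6227.1805×84/75 = 6974.4421 rpm, dir flips to −; running = −6974.4421
Stage 6 [75T→53T]: ω = 6974.4421×75/53 = 9869.4935 rpm, dir flips to +; running = +9869.4935

+9869.4935 rpm (same as input, |ω| = 9869.4935 rpm)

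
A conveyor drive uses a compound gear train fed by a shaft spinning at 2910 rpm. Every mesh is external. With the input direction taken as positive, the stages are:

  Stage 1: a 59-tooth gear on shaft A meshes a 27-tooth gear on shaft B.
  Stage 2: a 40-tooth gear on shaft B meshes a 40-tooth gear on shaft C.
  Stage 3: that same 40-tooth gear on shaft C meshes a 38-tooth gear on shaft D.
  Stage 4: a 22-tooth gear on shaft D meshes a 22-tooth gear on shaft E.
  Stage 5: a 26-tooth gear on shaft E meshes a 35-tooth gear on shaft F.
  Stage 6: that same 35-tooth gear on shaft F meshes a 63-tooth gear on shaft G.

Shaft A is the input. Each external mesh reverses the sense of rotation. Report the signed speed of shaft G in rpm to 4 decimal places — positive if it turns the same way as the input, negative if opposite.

+2762.4246 rpm (same as input, |ω| = 2762.4246 rpm)

Stage 1 [59T→27T]: ω = 2910.0000×59/27 = 6358.8889 rpm, dir flips to −; running = −6358.8889
Stage 2 [40T→40T]: ω = 6358.8889×40/40 = 6358.8889 rpm, dir flips to +; running = +6358.8889
Stage 3 [40T→38T]: ω = 6358.8889×40/38 = 6693.5673 rpm, dir flips to −; running = −6693.5673
Stage 4 [22T→22T]: ω = 6693.5673×22/22 = 6693.5673 rpm, dir flips to +; running = +6693.5673
Stage 5 [26T→35T]: ω = 6693.5673×26/35 = 4972.3642 rpm, dir flips to −; running = −4972.3642
Stage 6 [35T→63T]: ω = 4972.3642×35/63 = 2762.4246 rpm, dir flips to +; running = +2762.4246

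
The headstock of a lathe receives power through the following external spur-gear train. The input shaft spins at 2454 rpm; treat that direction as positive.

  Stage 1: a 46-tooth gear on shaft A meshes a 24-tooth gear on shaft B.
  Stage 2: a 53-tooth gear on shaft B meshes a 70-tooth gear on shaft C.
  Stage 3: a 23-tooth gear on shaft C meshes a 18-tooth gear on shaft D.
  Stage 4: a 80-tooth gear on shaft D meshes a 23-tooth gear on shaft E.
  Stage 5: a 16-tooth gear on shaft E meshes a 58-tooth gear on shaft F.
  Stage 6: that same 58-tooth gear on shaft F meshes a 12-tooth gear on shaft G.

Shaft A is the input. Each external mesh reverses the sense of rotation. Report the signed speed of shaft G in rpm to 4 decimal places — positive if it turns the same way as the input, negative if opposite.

Stage 1 [46T→24T]: ω = 2454.0000×46/24 = 4703.5000 rpm, dir flips to −; running = −4703.5000
Stage 2 [53T→70T]: ω = 4703.5000×53/70 = 3561.2214 rpm, dir flips to +; running = +3561.2214
Stage 3 [23T→18T]: ω = 3561.2214×23/18 = 4550.4496 rpm, dir flips to −; running = −4550.4496
Stage 4 [80T→23T]: ω = 4550.4496×80/23 = 15827.6508 rpm, dir flips to +; running = +15827.6508
Stage 5 [16T→58T]: ω = 15827.6508×16/58 = 4366.2485 rpm, dir flips to −; running = −4366.2485
Stage 6 [58T→12T]: ω = 4366.2485×58/12 = 21103.5344 rpm, dir flips to +; running = +21103.5344

+21103.5344 rpm (same as input, |ω| = 21103.5344 rpm)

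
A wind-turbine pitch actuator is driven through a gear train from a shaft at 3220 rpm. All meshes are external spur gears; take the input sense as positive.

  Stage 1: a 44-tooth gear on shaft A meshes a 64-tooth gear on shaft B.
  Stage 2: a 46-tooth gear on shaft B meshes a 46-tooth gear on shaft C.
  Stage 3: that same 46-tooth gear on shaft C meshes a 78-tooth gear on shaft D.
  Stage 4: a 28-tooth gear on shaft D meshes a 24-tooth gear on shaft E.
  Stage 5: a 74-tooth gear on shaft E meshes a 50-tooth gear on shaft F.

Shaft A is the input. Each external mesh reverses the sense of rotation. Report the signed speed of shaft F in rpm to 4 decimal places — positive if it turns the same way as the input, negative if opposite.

Stage 1 [44T→64T]: ω = 3220.0000×44/64 = 2213.7500 rpm, dir flips to −; running = −2213.7500
Stage 2 [46T→46T]: ω = 2213.7500×46/46 = 2213.7500 rpm, dir flips to +; running = +2213.7500
Stage 3 [46T→78T]: ω = 2213.7500×46/78 = 1305.5449 rpm, dir flips to −; running = −1305.5449
Stage 4 [28T→24T]: ω = 1305.5449×28/24 = 1523.1357 rpm, dir flips to +; running = +1523.1357
Stage 5 [74T→50T]: ω = 1523.1357×74/50 = 2254.2408 rpm, dir flips to −; running = −2254.2408

-2254.2408 rpm (opposite to input, |ω| = 2254.2408 rpm)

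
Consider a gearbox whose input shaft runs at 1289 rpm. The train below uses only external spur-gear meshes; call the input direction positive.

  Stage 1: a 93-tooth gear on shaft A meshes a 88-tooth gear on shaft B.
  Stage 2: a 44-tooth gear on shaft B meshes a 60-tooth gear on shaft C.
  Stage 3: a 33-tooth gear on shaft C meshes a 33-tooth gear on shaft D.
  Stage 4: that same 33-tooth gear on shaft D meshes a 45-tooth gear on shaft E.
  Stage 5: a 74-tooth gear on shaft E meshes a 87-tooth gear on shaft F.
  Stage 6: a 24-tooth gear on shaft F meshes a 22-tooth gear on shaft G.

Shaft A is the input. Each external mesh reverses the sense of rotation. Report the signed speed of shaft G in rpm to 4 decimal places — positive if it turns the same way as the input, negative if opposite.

+679.7623 rpm (same as input, |ω| = 679.7623 rpm)

Stage 1 [93T→88T]: ω = 1289.0000×93/88 = 1362.2386 rpm, dir flips to −; running = −1362.2386
Stage 2 [44T→60T]: ω = 1362.2386×44/60 = 998.9750 rpm, dir flips to +; running = +998.9750
Stage 3 [33T→33T]: ω = 998.9750×33/33 = 998.9750 rpm, dir flips to −; running = −998.9750
Stage 4 [33T→45T]: ω = 998.9750×33/45 = 732.5817 rpm, dir flips to +; running = +732.5817
Stage 5 [74T→87T]: ω = 732.5817×74/87 = 623.1154 rpm, dir flips to −; running = −623.1154
Stage 6 [24T→22T]: ω = 623.1154×24/22 = 679.7623 rpm, dir flips to +; running = +679.7623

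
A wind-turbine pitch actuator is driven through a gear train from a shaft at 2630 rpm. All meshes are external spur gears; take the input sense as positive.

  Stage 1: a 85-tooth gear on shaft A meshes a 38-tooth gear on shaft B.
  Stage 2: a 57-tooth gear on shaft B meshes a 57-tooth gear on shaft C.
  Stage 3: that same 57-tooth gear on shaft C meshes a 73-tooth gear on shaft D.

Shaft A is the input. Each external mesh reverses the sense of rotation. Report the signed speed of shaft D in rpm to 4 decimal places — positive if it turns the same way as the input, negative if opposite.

-4593.4932 rpm (opposite to input, |ω| = 4593.4932 rpm)

Stage 1 [85T→38T]: ω = 2630.0000×85/38 = 5882.8947 rpm, dir flips to −; running = −5882.8947
Stage 2 [57T→57T]: ω = 5882.8947×57/57 = 5882.8947 rpm, dir flips to +; running = +5882.8947
Stage 3 [57T→73T]: ω = 5882.8947×57/73 = 4593.4932 rpm, dir flips to −; running = −4593.4932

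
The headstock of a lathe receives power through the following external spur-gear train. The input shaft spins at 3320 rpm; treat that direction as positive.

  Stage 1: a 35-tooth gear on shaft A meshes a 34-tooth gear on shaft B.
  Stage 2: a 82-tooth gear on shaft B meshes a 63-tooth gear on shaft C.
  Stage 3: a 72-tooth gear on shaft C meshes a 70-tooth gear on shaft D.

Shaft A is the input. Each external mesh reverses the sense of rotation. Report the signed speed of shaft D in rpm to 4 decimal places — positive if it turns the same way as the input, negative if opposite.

Stage 1 [35T→34T]: ω = 3320.0000×35/34 = 3417.6471 rpm, dir flips to −; running = −3417.6471
Stage 2 [82T→63T]: ω = 3417.6471×82/63 = 4448.3660 rpm, dir flips to +; running = +4448.3660
Stage 3 [72T→70T]: ω = 4448.3660×72/70 = 4575.4622 rpm, dir flips to −; running = −4575.4622

-4575.4622 rpm (opposite to input, |ω| = 4575.4622 rpm)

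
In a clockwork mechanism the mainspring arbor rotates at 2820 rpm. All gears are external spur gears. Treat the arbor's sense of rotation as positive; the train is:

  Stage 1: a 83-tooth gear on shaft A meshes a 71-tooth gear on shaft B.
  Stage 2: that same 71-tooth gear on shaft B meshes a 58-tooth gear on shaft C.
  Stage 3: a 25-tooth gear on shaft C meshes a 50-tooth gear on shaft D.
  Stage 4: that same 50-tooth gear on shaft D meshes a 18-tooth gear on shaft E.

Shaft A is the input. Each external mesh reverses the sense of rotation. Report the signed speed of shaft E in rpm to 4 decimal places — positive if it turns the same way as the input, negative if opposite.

+5604.8851 rpm (same as input, |ω| = 5604.8851 rpm)

Stage 1 [83T→71T]: ω = 2820.0000×83/71 = 3296.6197 rpm, dir flips to −; running = −3296.6197
Stage 2 [71T→58T]: ω = 3296.6197×71/58 = 4035.5172 rpm, dir flips to +; running = +4035.5172
Stage 3 [25T→50T]: ω = 4035.5172×25/50 = 2017.7586 rpm, dir flips to −; running = −2017.7586
Stage 4 [50T→18T]: ω = 2017.7586×50/18 = 5604.8851 rpm, dir flips to +; running = +5604.8851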